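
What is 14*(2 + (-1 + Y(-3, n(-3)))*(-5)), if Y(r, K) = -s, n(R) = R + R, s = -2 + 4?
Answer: 238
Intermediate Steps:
s = 2
n(R) = 2*R
Y(r, K) = -2 (Y(r, K) = -1*2 = -2)
14*(2 + (-1 + Y(-3, n(-3)))*(-5)) = 14*(2 + (-1 - 2)*(-5)) = 14*(2 - 3*(-5)) = 14*(2 + 15) = 14*17 = 238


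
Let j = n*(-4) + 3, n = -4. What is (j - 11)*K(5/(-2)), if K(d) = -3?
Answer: -24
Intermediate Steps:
j = 19 (j = -4*(-4) + 3 = 16 + 3 = 19)
(j - 11)*K(5/(-2)) = (19 - 11)*(-3) = 8*(-3) = -24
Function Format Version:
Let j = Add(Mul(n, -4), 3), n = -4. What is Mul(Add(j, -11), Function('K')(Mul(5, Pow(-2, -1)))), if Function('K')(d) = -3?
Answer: -24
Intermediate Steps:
j = 19 (j = Add(Mul(-4, -4), 3) = Add(16, 3) = 19)
Mul(Add(j, -11), Function('K')(Mul(5, Pow(-2, -1)))) = Mul(Add(19, -11), -3) = Mul(8, -3) = -24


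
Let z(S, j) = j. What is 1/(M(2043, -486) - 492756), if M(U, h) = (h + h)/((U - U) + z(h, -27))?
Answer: -1/492720 ≈ -2.0295e-6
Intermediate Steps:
M(U, h) = -2*h/27 (M(U, h) = (h + h)/((U - U) - 27) = (2*h)/(0 - 27) = (2*h)/(-27) = (2*h)*(-1/27) = -2*h/27)
1/(M(2043, -486) - 492756) = 1/(-2/27*(-486) - 492756) = 1/(36 - 492756) = 1/(-492720) = -1/492720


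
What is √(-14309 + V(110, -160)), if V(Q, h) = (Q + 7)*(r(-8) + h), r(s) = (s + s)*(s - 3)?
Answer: I*√12437 ≈ 111.52*I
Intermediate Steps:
r(s) = 2*s*(-3 + s) (r(s) = (2*s)*(-3 + s) = 2*s*(-3 + s))
V(Q, h) = (7 + Q)*(176 + h) (V(Q, h) = (Q + 7)*(2*(-8)*(-3 - 8) + h) = (7 + Q)*(2*(-8)*(-11) + h) = (7 + Q)*(176 + h))
√(-14309 + V(110, -160)) = √(-14309 + (1232 + 7*(-160) + 176*110 + 110*(-160))) = √(-14309 + (1232 - 1120 + 19360 - 17600)) = √(-14309 + 1872) = √(-12437) = I*√12437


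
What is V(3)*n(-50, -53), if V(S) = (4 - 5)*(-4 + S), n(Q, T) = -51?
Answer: -51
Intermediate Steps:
V(S) = 4 - S (V(S) = -(-4 + S) = 4 - S)
V(3)*n(-50, -53) = (4 - 1*3)*(-51) = (4 - 3)*(-51) = 1*(-51) = -51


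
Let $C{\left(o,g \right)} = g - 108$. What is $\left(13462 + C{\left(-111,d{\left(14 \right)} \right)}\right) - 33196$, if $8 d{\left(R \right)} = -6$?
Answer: $- \frac{79371}{4} \approx -19843.0$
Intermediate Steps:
$d{\left(R \right)} = - \frac{3}{4}$ ($d{\left(R \right)} = \frac{1}{8} \left(-6\right) = - \frac{3}{4}$)
$C{\left(o,g \right)} = -108 + g$
$\left(13462 + C{\left(-111,d{\left(14 \right)} \right)}\right) - 33196 = \left(13462 - \frac{435}{4}\right) - 33196 = \frac{53413}{4} - 33196 = - \frac{79371}{4}$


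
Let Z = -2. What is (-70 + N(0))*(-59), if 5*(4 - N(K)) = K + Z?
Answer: 19352/5 ≈ 3870.4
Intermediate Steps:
N(K) = 22/5 - K/5 (N(K) = 4 - (K - 2)/5 = 4 - (-2 + K)/5 = 4 + (2/5 - K/5) = 22/5 - K/5)
(-70 + N(0))*(-59) = (-70 + (22/5 - 1/5*0))*(-59) = (-70 + (22/5 + 0))*(-59) = (-70 + 22/5)*(-59) = -328/5*(-59) = 19352/5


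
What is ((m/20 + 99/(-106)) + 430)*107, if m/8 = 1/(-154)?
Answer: 1873578453/40810 ≈ 45910.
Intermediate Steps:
m = -4/77 (m = 8/(-154) = 8*(-1/154) = -4/77 ≈ -0.051948)
((m/20 + 99/(-106)) + 430)*107 = ((-4/77/20 + 99/(-106)) + 430)*107 = ((-4/77*1/20 + 99*(-1/106)) + 430)*107 = ((-1/385 - 99/106) + 430)*107 = (-38221/40810 + 430)*107 = (17510079/40810)*107 = 1873578453/40810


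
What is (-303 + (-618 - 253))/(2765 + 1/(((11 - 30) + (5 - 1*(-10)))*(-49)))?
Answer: -230104/541941 ≈ -0.42459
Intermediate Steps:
(-303 + (-618 - 253))/(2765 + 1/(((11 - 30) + (5 - 1*(-10)))*(-49))) = (-303 - 871)/(2765 + 1/((-19 + (5 + 10))*(-49))) = -1174/(2765 + 1/((-19 + 15)*(-49))) = -1174/(2765 + 1/(-4*(-49))) = -1174/(2765 + 1/196) = -1174/541941/196 = -1174*196/541941 = -230104/541941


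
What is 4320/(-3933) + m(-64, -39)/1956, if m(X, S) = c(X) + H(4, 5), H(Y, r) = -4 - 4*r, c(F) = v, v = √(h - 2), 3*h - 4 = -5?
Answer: -79114/71231 + I*√21/5868 ≈ -1.1107 + 0.00078094*I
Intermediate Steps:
h = -⅓ (h = 4/3 + (⅓)*(-5) = 4/3 - 5/3 = -⅓ ≈ -0.33333)
v = I*√21/3 (v = √(-⅓ - 2) = √(-7/3) = I*√21/3 ≈ 1.5275*I)
c(F) = I*√21/3
m(X, S) = -24 + I*√21/3 (m(X, S) = I*√21/3 + (-4 - 4*5) = I*√21/3 + (-4 - 20) = I*√21/3 - 24 = -24 + I*√21/3)
4320/(-3933) + m(-64, -39)/1956 = 4320/(-3933) + (-24 + I*√21/3)/1956 = 4320*(-1/3933) + (-24 + I*√21/3)*(1/1956) = -480/437 + (-2/163 + I*√21/5868) = -79114/71231 + I*√21/5868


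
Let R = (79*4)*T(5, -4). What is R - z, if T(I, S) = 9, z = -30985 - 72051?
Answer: 105880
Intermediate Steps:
z = -103036
R = 2844 (R = (79*4)*9 = 316*9 = 2844)
R - z = 2844 - 1*(-103036) = 2844 + 103036 = 105880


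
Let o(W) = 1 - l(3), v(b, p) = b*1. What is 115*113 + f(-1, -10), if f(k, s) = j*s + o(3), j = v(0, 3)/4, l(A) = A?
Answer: 12993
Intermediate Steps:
v(b, p) = b
j = 0 (j = 0/4 = 0*(1/4) = 0)
o(W) = -2 (o(W) = 1 - 1*3 = 1 - 3 = -2)
f(k, s) = -2 (f(k, s) = 0*s - 2 = 0 - 2 = -2)
115*113 + f(-1, -10) = 115*113 - 2 = 12995 - 2 = 12993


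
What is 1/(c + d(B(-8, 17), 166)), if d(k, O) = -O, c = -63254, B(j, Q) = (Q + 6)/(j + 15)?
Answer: -1/63420 ≈ -1.5768e-5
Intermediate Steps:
B(j, Q) = (6 + Q)/(15 + j)
1/(c + d(B(-8, 17), 166)) = 1/(-63254 - 1*166) = 1/(-63254 - 166) = 1/(-63420) = -1/63420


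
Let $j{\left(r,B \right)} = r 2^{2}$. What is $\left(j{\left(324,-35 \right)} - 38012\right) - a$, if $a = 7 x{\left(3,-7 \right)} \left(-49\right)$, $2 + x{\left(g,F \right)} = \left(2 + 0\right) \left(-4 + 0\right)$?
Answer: $-40146$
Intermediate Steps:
$x{\left(g,F \right)} = -10$ ($x{\left(g,F \right)} = -2 + \left(2 + 0\right) \left(-4 + 0\right) = -2 + 2 \left(-4\right) = -2 - 8 = -10$)
$a = 3430$ ($a = 7 \left(-10\right) \left(-49\right) = \left(-70\right) \left(-49\right) = 3430$)
$j{\left(r,B \right)} = 4 r$ ($j{\left(r,B \right)} = r 4 = 4 r$)
$\left(j{\left(324,-35 \right)} - 38012\right) - a = \left(4 \cdot 324 - 38012\right) - 3430 = \left(1296 - 38012\right) - 3430 = -36716 - 3430 = -40146$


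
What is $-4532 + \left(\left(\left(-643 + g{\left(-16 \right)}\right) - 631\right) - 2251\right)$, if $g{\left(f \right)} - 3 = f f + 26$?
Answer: $-7772$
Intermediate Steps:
$g{\left(f \right)} = 29 + f^{2}$ ($g{\left(f \right)} = 3 + \left(f f + 26\right) = 3 + \left(f^{2} + 26\right) = 3 + \left(26 + f^{2}\right) = 29 + f^{2}$)
$-4532 + \left(\left(\left(-643 + g{\left(-16 \right)}\right) - 631\right) - 2251\right) = -4532 - 3240 = -7772$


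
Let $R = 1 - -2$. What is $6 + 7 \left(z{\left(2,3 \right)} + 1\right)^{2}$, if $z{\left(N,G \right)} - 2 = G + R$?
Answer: $573$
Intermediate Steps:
$R = 3$ ($R = 1 + 2 = 3$)
$z{\left(N,G \right)} = 5 + G$ ($z{\left(N,G \right)} = 2 + \left(G + 3\right) = 2 + \left(3 + G\right) = 5 + G$)
$6 + 7 \left(z{\left(2,3 \right)} + 1\right)^{2} = 6 + 7 \left(\left(5 + 3\right) + 1\right)^{2} = 6 + 7 \left(8 + 1\right)^{2} = 6 + 7 \cdot 9^{2} = 6 + 7 \cdot 81 = 6 + 567 = 573$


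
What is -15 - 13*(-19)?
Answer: 232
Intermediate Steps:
-15 - 13*(-19) = -15 + 247 = 232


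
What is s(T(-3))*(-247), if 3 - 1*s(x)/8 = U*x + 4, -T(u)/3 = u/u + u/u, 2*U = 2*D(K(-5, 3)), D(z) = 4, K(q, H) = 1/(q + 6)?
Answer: -45448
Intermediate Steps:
K(q, H) = 1/(6 + q)
U = 4 (U = (2*4)/2 = (½)*8 = 4)
T(u) = -6 (T(u) = -3*(u/u + u/u) = -3*(1 + 1) = -3*2 = -6)
s(x) = -8 - 32*x (s(x) = 24 - 8*(4*x + 4) = 24 - 8*(4 + 4*x) = 24 + (-32 - 32*x) = -8 - 32*x)
s(T(-3))*(-247) = (-8 - 32*(-6))*(-247) = (-8 + 192)*(-247) = 184*(-247) = -45448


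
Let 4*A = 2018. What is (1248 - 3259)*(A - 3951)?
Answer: 13861823/2 ≈ 6.9309e+6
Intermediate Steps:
A = 1009/2 (A = (¼)*2018 = 1009/2 ≈ 504.50)
(1248 - 3259)*(A - 3951) = (1248 - 3259)*(1009/2 - 3951) = -2011*(-6893/2) = 13861823/2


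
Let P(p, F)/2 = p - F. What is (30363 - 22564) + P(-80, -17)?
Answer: 7673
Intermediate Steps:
P(p, F) = -2*F + 2*p (P(p, F) = 2*(p - F) = -2*F + 2*p)
(30363 - 22564) + P(-80, -17) = (30363 - 22564) + (-2*(-17) + 2*(-80)) = 7799 + (34 - 160) = 7799 - 126 = 7673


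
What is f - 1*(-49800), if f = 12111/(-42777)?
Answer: 710094163/14259 ≈ 49800.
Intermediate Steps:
f = -4037/14259 (f = 12111*(-1/42777) = -4037/14259 ≈ -0.28312)
f - 1*(-49800) = -4037/14259 - 1*(-49800) = -4037/14259 + 49800 = 710094163/14259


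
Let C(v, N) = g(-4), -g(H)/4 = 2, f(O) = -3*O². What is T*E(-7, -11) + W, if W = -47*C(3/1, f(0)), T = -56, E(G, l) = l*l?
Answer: -6400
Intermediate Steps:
E(G, l) = l²
g(H) = -8 (g(H) = -4*2 = -8)
C(v, N) = -8
W = 376 (W = -47*(-8) = 376)
T*E(-7, -11) + W = -56*(-11)² + 376 = -56*121 + 376 = -6776 + 376 = -6400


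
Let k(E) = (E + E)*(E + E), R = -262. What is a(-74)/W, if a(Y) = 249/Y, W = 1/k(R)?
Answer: -34184712/37 ≈ -9.2391e+5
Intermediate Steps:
k(E) = 4*E² (k(E) = (2*E)*(2*E) = 4*E²)
W = 1/274576 (W = 1/(4*(-262)²) = 1/(4*68644) = 1/274576 ≈ 3.6420e-6)
a(-74)/W = (249/(-74))/(1/274576) = (249*(-1/74))*274576 = -249/74*274576 = -34184712/37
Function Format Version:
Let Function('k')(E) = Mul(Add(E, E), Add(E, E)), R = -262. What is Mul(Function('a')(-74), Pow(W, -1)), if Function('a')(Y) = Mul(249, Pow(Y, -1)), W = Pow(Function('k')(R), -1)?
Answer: Rational(-34184712, 37) ≈ -9.2391e+5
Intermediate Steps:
Function('k')(E) = Mul(4, Pow(E, 2)) (Function('k')(E) = Mul(Mul(2, E), Mul(2, E)) = Mul(4, Pow(E, 2)))
W = Rational(1, 274576) (W = Pow(Mul(4, Pow(-262, 2)), -1) = Pow(Mul(4, 68644), -1) = Pow(274576, -1) = Rational(1, 274576) ≈ 3.6420e-6)
Mul(Function('a')(-74), Pow(W, -1)) = Mul(Mul(249, Pow(-74, -1)), Pow(Rational(1, 274576), -1)) = Mul(Mul(249, Rational(-1, 74)), 274576) = Mul(Rational(-249, 74), 274576) = Rational(-34184712, 37)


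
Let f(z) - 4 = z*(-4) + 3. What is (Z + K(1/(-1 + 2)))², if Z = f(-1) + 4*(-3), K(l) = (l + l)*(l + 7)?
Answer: 225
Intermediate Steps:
f(z) = 7 - 4*z (f(z) = 4 + (z*(-4) + 3) = 4 + (-4*z + 3) = 4 + (3 - 4*z) = 7 - 4*z)
K(l) = 2*l*(7 + l) (K(l) = (2*l)*(7 + l) = 2*l*(7 + l))
Z = -1 (Z = (7 - 4*(-1)) + 4*(-3) = (7 + 4) - 12 = 11 - 12 = -1)
(Z + K(1/(-1 + 2)))² = (-1 + 2*(7 + 1/(-1 + 2))/(-1 + 2))² = (-1 + 2*(7 + 1/1)/1)² = (-1 + 2*1*(7 + 1))² = (-1 + 2*1*8)² = (-1 + 16)² = 15² = 225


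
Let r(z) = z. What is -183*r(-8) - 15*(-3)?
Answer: 1509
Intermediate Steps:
-183*r(-8) - 15*(-3) = -183*(-8) - 15*(-3) = 1464 + 45 = 1509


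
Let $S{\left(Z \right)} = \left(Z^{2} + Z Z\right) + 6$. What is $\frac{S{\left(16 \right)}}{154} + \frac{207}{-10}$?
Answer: $- \frac{1907}{110} \approx -17.336$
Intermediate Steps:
$S{\left(Z \right)} = 6 + 2 Z^{2}$ ($S{\left(Z \right)} = \left(Z^{2} + Z^{2}\right) + 6 = 2 Z^{2} + 6 = 6 + 2 Z^{2}$)
$\frac{S{\left(16 \right)}}{154} + \frac{207}{-10} = \frac{6 + 2 \cdot 16^{2}}{154} + \frac{207}{-10} = \left(6 + 2 \cdot 256\right) \frac{1}{154} + 207 \left(- \frac{1}{10}\right) = \left(6 + 512\right) \frac{1}{154} - \frac{207}{10} = 518 \cdot \frac{1}{154} - \frac{207}{10} = \frac{37}{11} - \frac{207}{10} = - \frac{1907}{110}$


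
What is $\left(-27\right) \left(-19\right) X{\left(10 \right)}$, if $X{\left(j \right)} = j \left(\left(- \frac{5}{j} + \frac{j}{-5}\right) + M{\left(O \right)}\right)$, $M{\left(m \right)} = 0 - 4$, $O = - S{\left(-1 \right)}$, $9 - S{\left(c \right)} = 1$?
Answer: $-33345$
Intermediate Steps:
$S{\left(c \right)} = 8$ ($S{\left(c \right)} = 9 - 1 = 8$)
$O = -8$ ($O = \left(-1\right) 8 = -8$)
$M{\left(m \right)} = -4$
$X{\left(j \right)} = j \left(-4 - \frac{5}{j} - \frac{j}{5}\right)$ ($X{\left(j \right)} = j \left(\left(- \frac{5}{j} + \frac{j}{-5}\right) - 4\right) = j \left(\left(- \frac{5}{j} + j \left(- \frac{1}{5}\right)\right) - 4\right) = j \left(\left(- \frac{5}{j} - \frac{j}{5}\right) - 4\right) = j \left(-4 - \frac{5}{j} - \frac{j}{5}\right)$)
$\left(-27\right) \left(-19\right) X{\left(10 \right)} = \left(-27\right) \left(-19\right) \left(-5 - 40 - \frac{10^{2}}{5}\right) = 513 \left(-5 - 40 - 20\right) = 513 \left(-65\right) = -33345$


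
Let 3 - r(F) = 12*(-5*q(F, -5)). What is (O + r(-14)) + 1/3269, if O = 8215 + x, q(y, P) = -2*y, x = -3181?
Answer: 21957874/3269 ≈ 6717.0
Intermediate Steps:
r(F) = 3 - 120*F (r(F) = 3 - 12*(-(-10)*F) = 3 - 12*10*F = 3 - 120*F)
O = 5034 (O = 8215 - 3181 = 5034)
(O + r(-14)) + 1/3269 = (5034 + (3 - 120*(-14))) + 1/3269 = (5034 + (3 + 1680)) + 1/3269 = (5034 + 1683) + 1/3269 = 6717 + 1/3269 = 21957874/3269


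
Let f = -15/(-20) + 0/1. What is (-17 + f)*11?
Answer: -715/4 ≈ -178.75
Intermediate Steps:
f = 3/4 (f = -15*(-1/20) + 0*1 = 3/4 + 0 = 3/4 ≈ 0.75000)
(-17 + f)*11 = (-17 + 3/4)*11 = -65/4*11 = -715/4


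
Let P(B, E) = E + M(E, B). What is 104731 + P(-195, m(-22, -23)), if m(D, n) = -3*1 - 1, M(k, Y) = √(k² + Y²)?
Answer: 104727 + √38041 ≈ 1.0492e+5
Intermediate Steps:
M(k, Y) = √(Y² + k²)
m(D, n) = -4 (m(D, n) = -3 - 1 = -4)
P(B, E) = E + √(B² + E²)
104731 + P(-195, m(-22, -23)) = 104731 + (-4 + √((-195)² + (-4)²)) = 104731 + (-4 + √(38025 + 16)) = 104731 + (-4 + √38041) = 104727 + √38041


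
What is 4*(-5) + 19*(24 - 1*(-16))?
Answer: 740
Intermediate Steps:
4*(-5) + 19*(24 - 1*(-16)) = -20 + 19*(24 + 16) = -20 + 19*40 = -20 + 760 = 740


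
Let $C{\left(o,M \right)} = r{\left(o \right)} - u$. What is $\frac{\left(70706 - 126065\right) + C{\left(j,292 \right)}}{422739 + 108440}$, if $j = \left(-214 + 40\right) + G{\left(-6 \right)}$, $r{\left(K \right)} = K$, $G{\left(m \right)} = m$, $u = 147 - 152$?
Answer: $- \frac{55534}{531179} \approx -0.10455$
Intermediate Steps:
$u = -5$
$j = -180$ ($j = \left(-214 + 40\right) - 6 = -174 - 6 = -180$)
$C{\left(o,M \right)} = 5 + o$ ($C{\left(o,M \right)} = o - -5 = o + 5 = 5 + o$)
$\frac{\left(70706 - 126065\right) + C{\left(j,292 \right)}}{422739 + 108440} = \frac{\left(70706 - 126065\right) + \left(5 - 180\right)}{422739 + 108440} = \frac{-55359 - 175}{531179} = \left(-55534\right) \frac{1}{531179} = - \frac{55534}{531179}$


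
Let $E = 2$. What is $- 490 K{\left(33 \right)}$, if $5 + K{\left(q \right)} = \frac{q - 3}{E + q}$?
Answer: $2030$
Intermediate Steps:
$K{\left(q \right)} = -5 + \frac{-3 + q}{2 + q}$ ($K{\left(q \right)} = -5 + \frac{q - 3}{2 + q} = -5 + \frac{-3 + q}{2 + q}$)
$- 490 K{\left(33 \right)} = - 490 \frac{-13 - 132}{2 + 33} = - 490 \frac{-13 - 132}{35} = - 490 \cdot \frac{1}{35} \left(-145\right) = \left(-490\right) \left(- \frac{29}{7}\right) = 2030$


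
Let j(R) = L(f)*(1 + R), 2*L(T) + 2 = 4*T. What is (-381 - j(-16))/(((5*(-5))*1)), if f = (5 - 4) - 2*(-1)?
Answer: 306/25 ≈ 12.240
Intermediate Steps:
f = 3 (f = 1 + 2 = 3)
L(T) = -1 + 2*T (L(T) = -1 + (4*T)/2 = -1 + 2*T)
j(R) = 5 + 5*R (j(R) = (-1 + 2*3)*(1 + R) = (-1 + 6)*(1 + R) = 5*(1 + R) = 5 + 5*R)
(-381 - j(-16))/(((5*(-5))*1)) = (-381 - (5 + 5*(-16)))/(((5*(-5))*1)) = (-381 - (5 - 80))/((-25*1)) = (-381 - 1*(-75))/(-25) = (-381 + 75)*(-1/25) = -306*(-1/25) = 306/25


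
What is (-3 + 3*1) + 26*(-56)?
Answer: -1456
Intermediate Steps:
(-3 + 3*1) + 26*(-56) = (-3 + 3) - 1456 = 0 - 1456 = -1456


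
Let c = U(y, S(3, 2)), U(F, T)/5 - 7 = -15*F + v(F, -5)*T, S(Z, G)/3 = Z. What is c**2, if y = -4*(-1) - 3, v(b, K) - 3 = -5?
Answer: 16900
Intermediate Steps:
v(b, K) = -2 (v(b, K) = 3 - 5 = -2)
S(Z, G) = 3*Z
y = 1 (y = 4 - 3 = 1)
U(F, T) = 35 - 75*F - 10*T (U(F, T) = 35 + 5*(-15*F - 2*T) = 35 + (-75*F - 10*T) = 35 - 75*F - 10*T)
c = -130 (c = 35 - 75*1 - 30*3 = 35 - 75 - 10*9 = 35 - 75 - 90 = -130)
c**2 = (-130)**2 = 16900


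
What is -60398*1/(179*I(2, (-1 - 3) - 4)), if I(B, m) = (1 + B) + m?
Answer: 60398/895 ≈ 67.484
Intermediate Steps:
I(B, m) = 1 + B + m
-60398*1/(179*I(2, (-1 - 3) - 4)) = -60398*1/(179*(1 + 2 + ((-1 - 3) - 4))) = -60398*1/(179*(1 + 2 + (-4 - 4))) = -60398*1/(179*(1 + 2 - 8)) = -60398/(179*(-5)) = -60398/(-895) = -60398*(-1/895) = 60398/895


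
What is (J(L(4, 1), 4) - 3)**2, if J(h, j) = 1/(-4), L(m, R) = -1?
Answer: 169/16 ≈ 10.563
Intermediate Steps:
J(h, j) = -1/4
(J(L(4, 1), 4) - 3)**2 = (-1/4 - 3)**2 = (-13/4)**2 = 169/16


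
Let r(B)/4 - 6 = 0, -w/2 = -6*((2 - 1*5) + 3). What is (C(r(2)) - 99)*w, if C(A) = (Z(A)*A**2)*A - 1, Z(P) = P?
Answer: 0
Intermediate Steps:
w = 0 (w = -(-12)*((2 - 1*5) + 3) = -(-12)*((2 - 5) + 3) = -(-12)*(-3 + 3) = -(-12)*0 = -2*0 = 0)
r(B) = 24 (r(B) = 24 + 4*0 = 24 + 0 = 24)
C(A) = -1 + A**4 (C(A) = (A*A**2)*A - 1 = A**3*A - 1 = A**4 - 1 = -1 + A**4)
(C(r(2)) - 99)*w = ((-1 + 24**4) - 99)*0 = ((-1 + 331776) - 99)*0 = (331775 - 99)*0 = 331676*0 = 0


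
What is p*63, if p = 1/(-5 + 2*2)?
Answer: -63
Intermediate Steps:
p = -1 (p = 1/(-5 + 4) = 1/(-1) = -1)
p*63 = -1*63 = -63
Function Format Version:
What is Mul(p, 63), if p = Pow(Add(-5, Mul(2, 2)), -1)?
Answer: -63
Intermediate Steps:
p = -1 (p = Pow(Add(-5, 4), -1) = Pow(-1, -1) = -1)
Mul(p, 63) = Mul(-1, 63) = -63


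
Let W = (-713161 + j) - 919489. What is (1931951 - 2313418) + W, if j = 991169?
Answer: -1022948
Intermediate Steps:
W = -641481 (W = (-713161 + 991169) - 919489 = 278008 - 919489 = -641481)
(1931951 - 2313418) + W = (1931951 - 2313418) - 641481 = -381467 - 641481 = -1022948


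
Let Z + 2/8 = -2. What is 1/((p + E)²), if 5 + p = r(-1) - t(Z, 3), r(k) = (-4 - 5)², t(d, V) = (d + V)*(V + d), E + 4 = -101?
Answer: 256/223729 ≈ 0.0011442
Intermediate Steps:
Z = -9/4 (Z = -¼ - 2 = -9/4 ≈ -2.2500)
E = -105 (E = -4 - 101 = -105)
t(d, V) = (V + d)² (t(d, V) = (V + d)*(V + d) = (V + d)²)
r(k) = 81 (r(k) = (-9)² = 81)
p = 1207/16 (p = -5 + (81 - (3 - 9/4)²) = -5 + (81 - (¾)²) = -5 + (81 - 1*9/16) = -5 + (81 - 9/16) = -5 + 1287/16 = 1207/16 ≈ 75.438)
1/((p + E)²) = 1/((1207/16 - 105)²) = 1/((-473/16)²) = 1/(223729/256) = 256/223729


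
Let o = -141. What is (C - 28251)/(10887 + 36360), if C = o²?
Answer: -2790/15749 ≈ -0.17715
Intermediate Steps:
C = 19881 (C = (-141)² = 19881)
(C - 28251)/(10887 + 36360) = (19881 - 28251)/(10887 + 36360) = -8370/47247 = -8370*1/47247 = -2790/15749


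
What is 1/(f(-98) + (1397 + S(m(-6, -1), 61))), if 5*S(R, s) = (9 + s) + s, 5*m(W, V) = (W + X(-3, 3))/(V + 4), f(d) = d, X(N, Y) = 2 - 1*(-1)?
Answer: 5/6626 ≈ 0.00075460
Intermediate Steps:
X(N, Y) = 3 (X(N, Y) = 2 + 1 = 3)
m(W, V) = (3 + W)/(5*(4 + V)) (m(W, V) = ((W + 3)/(V + 4))/5 = ((3 + W)/(4 + V))/5 = (3 + W)/(5*(4 + V)))
S(R, s) = 9/5 + 2*s/5 (S(R, s) = ((9 + s) + s)/5 = (9 + 2*s)/5 = 9/5 + 2*s/5)
1/(f(-98) + (1397 + S(m(-6, -1), 61))) = 1/(-98 + (1397 + (9/5 + (⅖)*61))) = 1/(-98 + (1397 + (9/5 + 122/5))) = 1/(-98 + (1397 + 131/5)) = 1/(-98 + 7116/5) = 1/(6626/5) = 5/6626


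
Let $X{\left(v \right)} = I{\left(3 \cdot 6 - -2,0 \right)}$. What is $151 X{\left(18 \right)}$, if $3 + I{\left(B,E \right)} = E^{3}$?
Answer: $-453$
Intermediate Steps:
$I{\left(B,E \right)} = -3 + E^{3}$
$X{\left(v \right)} = -3$ ($X{\left(v \right)} = -3 + 0^{3} = -3 + 0 = -3$)
$151 X{\left(18 \right)} = 151 \left(-3\right) = -453$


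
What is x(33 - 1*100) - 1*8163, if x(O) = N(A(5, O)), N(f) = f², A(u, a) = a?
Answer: -3674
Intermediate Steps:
x(O) = O²
x(33 - 1*100) - 1*8163 = (33 - 1*100)² - 1*8163 = (33 - 100)² - 8163 = (-67)² - 8163 = 4489 - 8163 = -3674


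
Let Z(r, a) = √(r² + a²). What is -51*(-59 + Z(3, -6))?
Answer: 3009 - 153*√5 ≈ 2666.9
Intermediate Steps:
Z(r, a) = √(a² + r²)
-51*(-59 + Z(3, -6)) = -51*(-59 + √((-6)² + 3²)) = -51*(-59 + √(36 + 9)) = -51*(-59 + √45) = -51*(-59 + 3*√5) = 3009 - 153*√5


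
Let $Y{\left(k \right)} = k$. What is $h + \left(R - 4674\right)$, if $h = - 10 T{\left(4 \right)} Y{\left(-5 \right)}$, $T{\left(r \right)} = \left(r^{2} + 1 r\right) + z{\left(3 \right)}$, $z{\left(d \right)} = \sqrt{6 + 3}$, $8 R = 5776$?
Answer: $-2802$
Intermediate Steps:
$R = 722$ ($R = \frac{1}{8} \cdot 5776 = 722$)
$z{\left(d \right)} = 3$ ($z{\left(d \right)} = \sqrt{9} = 3$)
$T{\left(r \right)} = 3 + r + r^{2}$ ($T{\left(r \right)} = \left(r^{2} + 1 r\right) + 3 = \left(r^{2} + r\right) + 3 = \left(r + r^{2}\right) + 3 = 3 + r + r^{2}$)
$h = 1150$ ($h = - 10 \left(3 + 4 + 4^{2}\right) \left(-5\right) = - 10 \left(3 + 4 + 16\right) \left(-5\right) = \left(-10\right) 23 \left(-5\right) = \left(-230\right) \left(-5\right) = 1150$)
$h + \left(R - 4674\right) = 1150 + \left(722 - 4674\right) = 1150 - 3952 = -2802$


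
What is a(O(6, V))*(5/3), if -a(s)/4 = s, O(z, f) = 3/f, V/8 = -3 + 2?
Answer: 5/2 ≈ 2.5000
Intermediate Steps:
V = -8 (V = 8*(-3 + 2) = 8*(-1) = -8)
a(s) = -4*s
a(O(6, V))*(5/3) = (-12/(-8))*(5/3) = (-12*(-1)/8)*(5*(⅓)) = -4*(-3/8)*(5/3) = (3/2)*(5/3) = 5/2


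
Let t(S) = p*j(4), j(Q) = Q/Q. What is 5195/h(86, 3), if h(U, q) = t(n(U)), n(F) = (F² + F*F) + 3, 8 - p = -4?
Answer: 5195/12 ≈ 432.92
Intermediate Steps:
j(Q) = 1
p = 12 (p = 8 - 1*(-4) = 8 + 4 = 12)
n(F) = 3 + 2*F² (n(F) = (F² + F²) + 3 = 2*F² + 3 = 3 + 2*F²)
t(S) = 12 (t(S) = 12*1 = 12)
h(U, q) = 12
5195/h(86, 3) = 5195/12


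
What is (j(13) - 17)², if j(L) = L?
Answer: 16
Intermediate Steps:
(j(13) - 17)² = (13 - 17)² = (-4)² = 16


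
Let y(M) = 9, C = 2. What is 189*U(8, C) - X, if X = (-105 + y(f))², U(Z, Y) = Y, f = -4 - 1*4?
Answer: -8838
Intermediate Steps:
f = -8 (f = -4 - 4 = -8)
X = 9216 (X = (-105 + 9)² = (-96)² = 9216)
189*U(8, C) - X = 189*2 - 1*9216 = 378 - 9216 = -8838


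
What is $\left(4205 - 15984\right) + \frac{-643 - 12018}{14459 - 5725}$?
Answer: $- \frac{9353677}{794} \approx -11780.0$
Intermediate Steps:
$\left(4205 - 15984\right) + \frac{-643 - 12018}{14459 - 5725} = -11779 - \frac{12661}{8734} = -11779 - \frac{1151}{794} = - \frac{9353677}{794}$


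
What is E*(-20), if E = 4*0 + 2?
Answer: -40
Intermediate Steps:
E = 2 (E = 0 + 2 = 2)
E*(-20) = 2*(-20) = -40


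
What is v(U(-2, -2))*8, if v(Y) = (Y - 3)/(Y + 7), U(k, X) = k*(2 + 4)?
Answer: 24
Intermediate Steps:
U(k, X) = 6*k (U(k, X) = k*6 = 6*k)
v(Y) = (-3 + Y)/(7 + Y)
v(U(-2, -2))*8 = ((-3 + 6*(-2))/(7 + 6*(-2)))*8 = ((-3 - 12)/(7 - 12))*8 = (-15/(-5))*8 = -1/5*(-15)*8 = 3*8 = 24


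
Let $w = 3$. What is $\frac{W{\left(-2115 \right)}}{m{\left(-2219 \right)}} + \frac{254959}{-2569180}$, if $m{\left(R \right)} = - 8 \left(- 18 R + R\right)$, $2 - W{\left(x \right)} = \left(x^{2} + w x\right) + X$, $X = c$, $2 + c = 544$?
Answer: $\frac{1425082946093}{96917177140} \approx 14.704$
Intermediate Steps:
$c = 542$ ($c = -2 + 544 = 542$)
$X = 542$
$W{\left(x \right)} = -540 - x^{2} - 3 x$ ($W{\left(x \right)} = 2 - \left(\left(x^{2} + 3 x\right) + 542\right) = 2 - \left(542 + x^{2} + 3 x\right) = -540 - x^{2} - 3 x$)
$m{\left(R \right)} = 136 R$ ($m{\left(R \right)} = - 8 \left(- 17 R\right) = 136 R$)
$\frac{W{\left(-2115 \right)}}{m{\left(-2219 \right)}} + \frac{254959}{-2569180} = \frac{-540 - \left(-2115\right)^{2} - -6345}{136 \left(-2219\right)} + \frac{254959}{-2569180} = \frac{-540 - 4473225 + 6345}{-301784} + 254959 \left(- \frac{1}{2569180}\right) = \left(-540 - 4473225 + 6345\right) \left(- \frac{1}{301784}\right) - \frac{254959}{2569180} = \left(-4467420\right) \left(- \frac{1}{301784}\right) - \frac{254959}{2569180} = \frac{1116855}{75446} - \frac{254959}{2569180} = \frac{1425082946093}{96917177140}$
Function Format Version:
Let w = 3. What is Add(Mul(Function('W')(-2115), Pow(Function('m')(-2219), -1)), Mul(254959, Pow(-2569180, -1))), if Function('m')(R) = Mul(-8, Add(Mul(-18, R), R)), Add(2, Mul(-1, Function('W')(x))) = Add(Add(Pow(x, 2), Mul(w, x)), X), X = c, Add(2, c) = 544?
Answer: Rational(1425082946093, 96917177140) ≈ 14.704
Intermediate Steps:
c = 542 (c = Add(-2, 544) = 542)
X = 542
Function('W')(x) = Add(-540, Mul(-1, Pow(x, 2)), Mul(-3, x)) (Function('W')(x) = Add(2, Mul(-1, Add(Add(Pow(x, 2), Mul(3, x)), 542))) = Add(2, Mul(-1, Add(542, Pow(x, 2), Mul(3, x)))) = Add(2, Add(-542, Mul(-1, Pow(x, 2)), Mul(-3, x))) = Add(-540, Mul(-1, Pow(x, 2)), Mul(-3, x)))
Function('m')(R) = Mul(136, R) (Function('m')(R) = Mul(-8, Mul(-17, R)) = Mul(136, R))
Add(Mul(Function('W')(-2115), Pow(Function('m')(-2219), -1)), Mul(254959, Pow(-2569180, -1))) = Add(Mul(Add(-540, Mul(-1, Pow(-2115, 2)), Mul(-3, -2115)), Pow(Mul(136, -2219), -1)), Mul(254959, Pow(-2569180, -1))) = Add(Mul(Add(-540, Mul(-1, 4473225), 6345), Pow(-301784, -1)), Mul(254959, Rational(-1, 2569180))) = Add(Mul(Add(-540, -4473225, 6345), Rational(-1, 301784)), Rational(-254959, 2569180)) = Add(Mul(-4467420, Rational(-1, 301784)), Rational(-254959, 2569180)) = Add(Rational(1116855, 75446), Rational(-254959, 2569180)) = Rational(1425082946093, 96917177140)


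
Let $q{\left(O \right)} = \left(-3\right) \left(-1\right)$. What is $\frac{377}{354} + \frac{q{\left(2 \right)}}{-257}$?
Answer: $\frac{95827}{90978} \approx 1.0533$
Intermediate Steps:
$q{\left(O \right)} = 3$
$\frac{377}{354} + \frac{q{\left(2 \right)}}{-257} = \frac{377}{354} + \frac{3}{-257} = 377 \cdot \frac{1}{354} + 3 \left(- \frac{1}{257}\right) = \frac{377}{354} - \frac{3}{257} = \frac{95827}{90978}$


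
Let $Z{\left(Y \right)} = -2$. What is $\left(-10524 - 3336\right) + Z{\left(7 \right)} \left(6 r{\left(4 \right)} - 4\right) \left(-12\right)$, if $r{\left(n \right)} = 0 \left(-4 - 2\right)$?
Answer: $-13956$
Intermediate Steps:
$r{\left(n \right)} = 0$ ($r{\left(n \right)} = 0 \left(-6\right) = 0$)
$\left(-10524 - 3336\right) + Z{\left(7 \right)} \left(6 r{\left(4 \right)} - 4\right) \left(-12\right) = \left(-10524 - 3336\right) + - 2 \left(6 \cdot 0 - 4\right) \left(-12\right) = \left(-10524 - 3336\right) + - 2 \left(0 - 4\right) \left(-12\right) = -13860 + \left(-2\right) \left(-4\right) \left(-12\right) = -13860 + 8 \left(-12\right) = -13860 - 96 = -13956$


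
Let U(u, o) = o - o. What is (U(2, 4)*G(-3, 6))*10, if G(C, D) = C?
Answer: 0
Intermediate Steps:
U(u, o) = 0
(U(2, 4)*G(-3, 6))*10 = (0*(-3))*10 = 0*10 = 0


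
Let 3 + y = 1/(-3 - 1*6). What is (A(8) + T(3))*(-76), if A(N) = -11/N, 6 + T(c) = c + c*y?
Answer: 6251/6 ≈ 1041.8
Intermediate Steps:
y = -28/9 (y = -3 + 1/(-3 - 1*6) = -3 + 1/(-3 - 6) = -3 + 1/(-9) = -3 - ⅑ = -28/9 ≈ -3.1111)
T(c) = -6 - 19*c/9 (T(c) = -6 + (c + c*(-28/9)) = -6 + (c - 28*c/9) = -6 - 19*c/9)
(A(8) + T(3))*(-76) = (-11/8 + (-6 - 19/9*3))*(-76) = (-11*⅛ + (-6 - 19/3))*(-76) = (-11/8 - 37/3)*(-76) = -329/24*(-76) = 6251/6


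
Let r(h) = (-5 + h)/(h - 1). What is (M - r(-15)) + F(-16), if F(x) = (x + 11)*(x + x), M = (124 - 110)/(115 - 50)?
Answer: 41331/260 ≈ 158.97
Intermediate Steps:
r(h) = (-5 + h)/(-1 + h)
M = 14/65 ≈ 0.21538
F(x) = 2*x*(11 + x) (F(x) = (11 + x)*(2*x) = 2*x*(11 + x))
(M - r(-15)) + F(-16) = (14/65 - (-5 - 15)/(-1 - 15)) + 2*(-16)*(11 - 16) = (14/65 - (-20)/(-16)) + 2*(-16)*(-5) = (14/65 - (-1)*(-20)/16) + 160 = (14/65 - 1*5/4) + 160 = (14/65 - 5/4) + 160 = -269/260 + 160 = 41331/260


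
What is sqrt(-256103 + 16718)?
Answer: I*sqrt(239385) ≈ 489.27*I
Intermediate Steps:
sqrt(-256103 + 16718) = sqrt(-239385) = I*sqrt(239385)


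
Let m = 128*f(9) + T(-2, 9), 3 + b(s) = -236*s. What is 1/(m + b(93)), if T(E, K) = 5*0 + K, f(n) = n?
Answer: -1/20790 ≈ -4.8100e-5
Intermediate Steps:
b(s) = -3 - 236*s
T(E, K) = K (T(E, K) = 0 + K = K)
m = 1161 (m = 128*9 + 9 = 1152 + 9 = 1161)
1/(m + b(93)) = 1/(1161 + (-3 - 236*93)) = 1/(1161 + (-3 - 21948)) = 1/(1161 - 21951) = 1/(-20790) = -1/20790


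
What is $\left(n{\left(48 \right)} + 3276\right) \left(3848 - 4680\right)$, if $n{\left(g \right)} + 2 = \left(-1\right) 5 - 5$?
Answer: $-2715648$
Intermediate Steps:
$n{\left(g \right)} = -12$ ($n{\left(g \right)} = -2 - 10 = -12$)
$\left(n{\left(48 \right)} + 3276\right) \left(3848 - 4680\right) = \left(-12 + 3276\right) \left(3848 - 4680\right) = 3264 \left(-832\right) = -2715648$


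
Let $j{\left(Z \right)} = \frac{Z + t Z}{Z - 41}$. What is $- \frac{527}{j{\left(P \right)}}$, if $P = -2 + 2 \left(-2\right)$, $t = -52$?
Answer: $\frac{1457}{18} \approx 80.944$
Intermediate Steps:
$P = -6$ ($P = -2 - 4 = -6$)
$j{\left(Z \right)} = - \frac{51 Z}{-41 + Z}$ ($j{\left(Z \right)} = \frac{Z - 52 Z}{Z - 41} = \frac{\left(-51\right) Z}{-41 + Z} = - \frac{51 Z}{-41 + Z}$)
$- \frac{527}{j{\left(P \right)}} = - \frac{527}{\left(-51\right) \left(-6\right) \frac{1}{-41 - 6}} = - \frac{527}{\left(-51\right) \left(-6\right) \frac{1}{-47}} = - \frac{527}{\left(-51\right) \left(-6\right) \left(- \frac{1}{47}\right)} = - \frac{527}{- \frac{306}{47}} = \left(-527\right) \left(- \frac{47}{306}\right) = \frac{1457}{18}$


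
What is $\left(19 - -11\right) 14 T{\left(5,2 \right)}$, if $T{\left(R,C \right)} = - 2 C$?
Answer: $-1680$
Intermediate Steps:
$\left(19 - -11\right) 14 T{\left(5,2 \right)} = \left(19 - -11\right) 14 \left(\left(-2\right) 2\right) = \left(19 + 11\right) 14 \left(-4\right) = 30 \cdot 14 \left(-4\right) = 420 \left(-4\right) = -1680$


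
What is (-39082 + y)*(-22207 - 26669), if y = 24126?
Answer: 730989456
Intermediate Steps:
(-39082 + y)*(-22207 - 26669) = (-39082 + 24126)*(-22207 - 26669) = -14956*(-48876) = 730989456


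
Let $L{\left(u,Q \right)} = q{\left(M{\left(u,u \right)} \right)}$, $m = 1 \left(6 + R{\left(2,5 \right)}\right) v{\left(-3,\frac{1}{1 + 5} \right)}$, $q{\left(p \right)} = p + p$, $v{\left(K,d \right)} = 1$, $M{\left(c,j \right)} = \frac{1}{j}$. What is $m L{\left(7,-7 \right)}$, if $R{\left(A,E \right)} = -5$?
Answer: $\frac{2}{7} \approx 0.28571$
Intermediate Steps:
$q{\left(p \right)} = 2 p$
$m = 1$ ($m = 1 \left(6 - 5\right) 1 = 1 \cdot 1 \cdot 1 = 1 \cdot 1 = 1$)
$L{\left(u,Q \right)} = \frac{2}{u}$
$m L{\left(7,-7 \right)} = 1 \cdot \frac{2}{7} = \frac{2}{7}$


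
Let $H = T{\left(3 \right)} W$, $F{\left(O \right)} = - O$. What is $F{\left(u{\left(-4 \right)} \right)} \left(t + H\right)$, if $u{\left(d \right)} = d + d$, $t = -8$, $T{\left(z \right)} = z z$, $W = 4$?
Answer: $224$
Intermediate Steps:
$T{\left(z \right)} = z^{2}$
$u{\left(d \right)} = 2 d$
$H = 36$ ($H = 3^{2} \cdot 4 = 9 \cdot 4 = 36$)
$F{\left(u{\left(-4 \right)} \right)} \left(t + H\right) = - 2 \left(-4\right) \left(-8 + 36\right) = \left(-1\right) \left(-8\right) 28 = 8 \cdot 28 = 224$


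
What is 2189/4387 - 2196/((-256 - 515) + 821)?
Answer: -4762201/109675 ≈ -43.421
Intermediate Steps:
2189/4387 - 2196/((-256 - 515) + 821) = 2189*(1/4387) - 2196/(-771 + 821) = 2189/4387 - 2196/50 = 2189/4387 - 2196*1/50 = 2189/4387 - 1098/25 = -4762201/109675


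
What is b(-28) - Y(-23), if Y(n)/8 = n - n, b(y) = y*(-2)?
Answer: 56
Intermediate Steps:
b(y) = -2*y
Y(n) = 0 (Y(n) = 8*(n - n) = 8*0 = 0)
b(-28) - Y(-23) = -2*(-28) - 1*0 = 56 + 0 = 56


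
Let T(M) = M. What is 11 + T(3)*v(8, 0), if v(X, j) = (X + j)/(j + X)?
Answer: 14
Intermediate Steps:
v(X, j) = 1 (v(X, j) = (X + j)/(X + j) = 1)
11 + T(3)*v(8, 0) = 11 + 3*1 = 11 + 3 = 14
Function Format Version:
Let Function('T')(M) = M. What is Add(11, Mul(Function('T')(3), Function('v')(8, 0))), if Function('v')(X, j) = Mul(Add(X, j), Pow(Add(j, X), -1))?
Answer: 14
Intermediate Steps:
Function('v')(X, j) = 1 (Function('v')(X, j) = Mul(Add(X, j), Pow(Add(X, j), -1)) = 1)
Add(11, Mul(Function('T')(3), Function('v')(8, 0))) = Add(11, Mul(3, 1)) = Add(11, 3) = 14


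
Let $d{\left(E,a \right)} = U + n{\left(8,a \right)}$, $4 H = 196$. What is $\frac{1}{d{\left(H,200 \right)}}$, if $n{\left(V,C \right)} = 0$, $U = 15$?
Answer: $\frac{1}{15} \approx 0.066667$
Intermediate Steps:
$H = 49$ ($H = \frac{1}{4} \cdot 196 = 49$)
$d{\left(E,a \right)} = 15$ ($d{\left(E,a \right)} = 15 + 0 = 15$)
$\frac{1}{d{\left(H,200 \right)}} = \frac{1}{15}$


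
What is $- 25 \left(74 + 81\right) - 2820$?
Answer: $-6695$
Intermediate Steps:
$- 25 \left(74 + 81\right) - 2820 = \left(-25\right) 155 - 2820 = -3875 - 2820 = -6695$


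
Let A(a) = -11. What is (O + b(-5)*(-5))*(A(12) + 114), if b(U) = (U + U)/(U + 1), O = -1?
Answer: -2781/2 ≈ -1390.5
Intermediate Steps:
b(U) = 2*U/(1 + U) (b(U) = (2*U)/(1 + U) = 2*U/(1 + U))
(O + b(-5)*(-5))*(A(12) + 114) = (-1 + (2*(-5)/(1 - 5))*(-5))*(-11 + 114) = (-1 + (2*(-5)/(-4))*(-5))*103 = (-1 + (2*(-5)*(-¼))*(-5))*103 = (-1 + (5/2)*(-5))*103 = (-1 - 25/2)*103 = -27/2*103 = -2781/2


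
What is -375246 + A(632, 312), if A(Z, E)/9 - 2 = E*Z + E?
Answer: 1402236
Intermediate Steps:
A(Z, E) = 18 + 9*E + 9*E*Z (A(Z, E) = 18 + 9*(E*Z + E) = 18 + 9*(E + E*Z) = 18 + (9*E + 9*E*Z) = 18 + 9*E + 9*E*Z)
-375246 + A(632, 312) = -375246 + (18 + 9*312 + 9*312*632) = -375246 + (18 + 2808 + 1774656) = -375246 + 1777482 = 1402236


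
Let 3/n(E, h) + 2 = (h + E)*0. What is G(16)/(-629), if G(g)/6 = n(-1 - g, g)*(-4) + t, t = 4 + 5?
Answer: -90/629 ≈ -0.14308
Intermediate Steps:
n(E, h) = -3/2 (n(E, h) = 3/(-2 + (h + E)*0) = 3/(-2 + (E + h)*0) = 3/(-2 + 0) = 3/(-2) = 3*(-½) = -3/2)
t = 9
G(g) = 90 (G(g) = 6*(-3/2*(-4) + 9) = 6*(6 + 9) = 6*15 = 90)
G(16)/(-629) = 90/(-629) = 90*(-1/629) = -90/629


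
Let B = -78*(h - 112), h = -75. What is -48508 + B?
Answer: -33922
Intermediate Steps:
B = 14586 (B = -78*(-75 - 112) = -78*(-187) = 14586)
-48508 + B = -48508 + 14586 = -33922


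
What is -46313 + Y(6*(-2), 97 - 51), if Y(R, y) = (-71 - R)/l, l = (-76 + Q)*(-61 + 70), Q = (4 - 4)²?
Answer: -31678033/684 ≈ -46313.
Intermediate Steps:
Q = 0 (Q = 0² = 0)
l = -684 (l = (-76 + 0)*(-61 + 70) = -76*9 = -684)
Y(R, y) = 71/684 + R/684 (Y(R, y) = (-71 - R)/(-684) = (-71 - R)*(-1/684) = 71/684 + R/684)
-46313 + Y(6*(-2), 97 - 51) = -46313 + (71/684 + (6*(-2))/684) = -46313 + (71/684 + (1/684)*(-12)) = -46313 + (71/684 - 1/57) = -46313 + 59/684 = -31678033/684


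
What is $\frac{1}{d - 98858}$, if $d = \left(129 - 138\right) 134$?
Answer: $- \frac{1}{100064} \approx -9.9936 \cdot 10^{-6}$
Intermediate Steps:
$d = -1206$ ($d = \left(-9\right) 134 = -1206$)
$\frac{1}{d - 98858} = \frac{1}{-1206 - 98858} = \frac{1}{-100064} = - \frac{1}{100064}$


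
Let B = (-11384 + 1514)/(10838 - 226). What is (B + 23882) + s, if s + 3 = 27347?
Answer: 38828603/758 ≈ 51225.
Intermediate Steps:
s = 27344 (s = -3 + 27347 = 27344)
B = -705/758 (B = -9870/10612 = -9870*1/10612 = -705/758 ≈ -0.93008)
(B + 23882) + s = (-705/758 + 23882) + 27344 = 18101851/758 + 27344 = 38828603/758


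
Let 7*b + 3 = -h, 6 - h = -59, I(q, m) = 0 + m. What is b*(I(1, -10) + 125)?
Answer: -7820/7 ≈ -1117.1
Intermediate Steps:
I(q, m) = m
h = 65 (h = 6 - 1*(-59) = 6 + 59 = 65)
b = -68/7 (b = -3/7 + (-1*65)/7 = -3/7 + (⅐)*(-65) = -3/7 - 65/7 = -68/7 ≈ -9.7143)
b*(I(1, -10) + 125) = -68*(-10 + 125)/7 = -68/7*115 = -7820/7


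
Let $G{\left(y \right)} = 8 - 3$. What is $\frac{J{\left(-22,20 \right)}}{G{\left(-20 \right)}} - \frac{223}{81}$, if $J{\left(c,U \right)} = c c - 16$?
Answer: $\frac{36793}{405} \approx 90.847$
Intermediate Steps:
$G{\left(y \right)} = 5$ ($G{\left(y \right)} = 8 - 3 = 5$)
$J{\left(c,U \right)} = -16 + c^{2}$ ($J{\left(c,U \right)} = c^{2} - 16 = -16 + c^{2}$)
$\frac{J{\left(-22,20 \right)}}{G{\left(-20 \right)}} - \frac{223}{81} = \frac{-16 + \left(-22\right)^{2}}{5} - \frac{223}{81} = \left(-16 + 484\right) \frac{1}{5} - \frac{223}{81} = 468 \cdot \frac{1}{5} - \frac{223}{81} = \frac{468}{5} - \frac{223}{81} = \frac{36793}{405}$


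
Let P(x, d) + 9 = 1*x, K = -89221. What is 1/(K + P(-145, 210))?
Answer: -1/89375 ≈ -1.1189e-5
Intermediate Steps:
P(x, d) = -9 + x (P(x, d) = -9 + 1*x = -9 + x)
1/(K + P(-145, 210)) = 1/(-89221 + (-9 - 145)) = 1/(-89221 - 154) = 1/(-89375) = -1/89375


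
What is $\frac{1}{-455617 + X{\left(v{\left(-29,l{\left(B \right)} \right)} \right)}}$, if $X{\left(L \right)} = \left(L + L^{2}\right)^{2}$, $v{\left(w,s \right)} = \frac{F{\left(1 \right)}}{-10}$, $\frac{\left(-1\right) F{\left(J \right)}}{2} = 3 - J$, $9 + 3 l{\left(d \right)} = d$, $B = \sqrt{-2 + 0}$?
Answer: $- \frac{625}{284760429} \approx -2.1948 \cdot 10^{-6}$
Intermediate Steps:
$B = i \sqrt{2}$ ($B = \sqrt{-2} = i \sqrt{2} \approx 1.4142 i$)
$l{\left(d \right)} = -3 + \frac{d}{3}$
$F{\left(J \right)} = -6 + 2 J$ ($F{\left(J \right)} = - 2 \left(3 - J\right) = -6 + 2 J$)
$v{\left(w,s \right)} = \frac{2}{5}$ ($v{\left(w,s \right)} = \frac{-6 + 2 \cdot 1}{-10} = \left(-6 + 2\right) \left(- \frac{1}{10}\right) = \left(-4\right) \left(- \frac{1}{10}\right) = \frac{2}{5}$)
$\frac{1}{-455617 + X{\left(v{\left(-29,l{\left(B \right)} \right)} \right)}} = \frac{1}{-455617 + \left(\frac{2}{5}\right)^{2} \left(1 + \frac{2}{5}\right)^{2}} = \frac{1}{-455617 + \frac{4 \left(\frac{7}{5}\right)^{2}}{25}} = \frac{1}{-455617 + \frac{4}{25} \cdot \frac{49}{25}} = \frac{1}{-455617 + \frac{196}{625}} = \frac{1}{- \frac{284760429}{625}} = - \frac{625}{284760429}$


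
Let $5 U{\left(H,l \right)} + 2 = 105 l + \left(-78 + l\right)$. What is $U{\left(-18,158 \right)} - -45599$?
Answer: $\frac{244663}{5} \approx 48933.0$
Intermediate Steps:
$U{\left(H,l \right)} = -16 + \frac{106 l}{5}$ ($U{\left(H,l \right)} = - \frac{2}{5} + \frac{105 l + \left(-78 + l\right)}{5} = - \frac{2}{5} + \frac{-78 + 106 l}{5} = - \frac{2}{5} + \left(- \frac{78}{5} + \frac{106 l}{5}\right) = -16 + \frac{106 l}{5}$)
$U{\left(-18,158 \right)} - -45599 = \left(-16 + \frac{106}{5} \cdot 158\right) - -45599 = \left(-16 + \frac{16748}{5}\right) + 45599 = \frac{16668}{5} + 45599 = \frac{244663}{5}$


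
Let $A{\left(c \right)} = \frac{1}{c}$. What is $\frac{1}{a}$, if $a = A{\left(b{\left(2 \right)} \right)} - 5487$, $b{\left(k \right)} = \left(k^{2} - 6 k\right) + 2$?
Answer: $- \frac{6}{32923} \approx -0.00018224$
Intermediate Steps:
$b{\left(k \right)} = 2 + k^{2} - 6 k$
$a = - \frac{32923}{6}$ ($a = \frac{1}{2 + 2^{2} - 12} - 5487 = \frac{1}{2 + 4 - 12} - 5487 = \frac{1}{-6} - 5487 = - \frac{1}{6} - 5487 = - \frac{32923}{6} \approx -5487.2$)
$\frac{1}{a} = \frac{1}{- \frac{32923}{6}} = - \frac{6}{32923}$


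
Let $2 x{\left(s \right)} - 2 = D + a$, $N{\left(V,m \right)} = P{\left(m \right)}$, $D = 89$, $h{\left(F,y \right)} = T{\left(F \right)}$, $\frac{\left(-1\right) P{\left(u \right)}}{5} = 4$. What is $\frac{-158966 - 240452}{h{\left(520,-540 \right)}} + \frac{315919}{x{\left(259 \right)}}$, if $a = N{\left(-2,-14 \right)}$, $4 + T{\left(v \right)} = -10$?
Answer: $\frac{18602205}{497} \approx 37429.0$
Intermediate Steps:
$T{\left(v \right)} = -14$ ($T{\left(v \right)} = -4 - 10 = -14$)
$P{\left(u \right)} = -20$ ($P{\left(u \right)} = \left(-5\right) 4 = -20$)
$h{\left(F,y \right)} = -14$
$N{\left(V,m \right)} = -20$
$a = -20$
$x{\left(s \right)} = \frac{71}{2}$ ($x{\left(s \right)} = 1 + \frac{89 - 20}{2} = 1 + \frac{1}{2} \cdot 69 = 1 + \frac{69}{2} = \frac{71}{2}$)
$\frac{-158966 - 240452}{h{\left(520,-540 \right)}} + \frac{315919}{x{\left(259 \right)}} = \frac{-158966 - 240452}{-14} + \frac{315919}{\frac{71}{2}} = \left(-158966 - 240452\right) \left(- \frac{1}{14}\right) + 315919 \cdot \frac{2}{71} = \left(-399418\right) \left(- \frac{1}{14}\right) + \frac{631838}{71} = \frac{199709}{7} + \frac{631838}{71} = \frac{18602205}{497}$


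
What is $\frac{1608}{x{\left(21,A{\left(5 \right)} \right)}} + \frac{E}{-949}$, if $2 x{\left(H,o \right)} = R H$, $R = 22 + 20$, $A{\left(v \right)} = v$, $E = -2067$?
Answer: $\frac{62501}{10731} \approx 5.8243$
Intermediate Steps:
$R = 42$
$x{\left(H,o \right)} = 21 H$ ($x{\left(H,o \right)} = \frac{42 H}{2} = 21 H$)
$\frac{1608}{x{\left(21,A{\left(5 \right)} \right)}} + \frac{E}{-949} = \frac{1608}{21 \cdot 21} - \frac{2067}{-949} = \frac{1608}{441} - - \frac{159}{73} = 1608 \cdot \frac{1}{441} + \frac{159}{73} = \frac{536}{147} + \frac{159}{73} = \frac{62501}{10731}$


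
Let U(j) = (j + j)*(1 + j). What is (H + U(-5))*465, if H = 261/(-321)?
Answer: 1949745/107 ≈ 18222.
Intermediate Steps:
U(j) = 2*j*(1 + j) (U(j) = (2*j)*(1 + j) = 2*j*(1 + j))
H = -87/107 (H = 261*(-1/321) = -87/107 ≈ -0.81308)
(H + U(-5))*465 = (-87/107 + 2*(-5)*(1 - 5))*465 = (-87/107 + 2*(-5)*(-4))*465 = (-87/107 + 40)*465 = (4193/107)*465 = 1949745/107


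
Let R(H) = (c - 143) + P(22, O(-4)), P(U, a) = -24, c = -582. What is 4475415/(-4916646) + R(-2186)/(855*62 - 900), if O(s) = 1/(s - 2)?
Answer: -313355084/338897385 ≈ -0.92463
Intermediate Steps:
O(s) = 1/(-2 + s)
R(H) = -749 (R(H) = (-582 - 143) - 24 = -725 - 24 = -749)
4475415/(-4916646) + R(-2186)/(855*62 - 900) = 4475415/(-4916646) - 749/(855*62 - 900) = 4475415*(-1/4916646) - 749/(53010 - 900) = -213115/234126 - 749/52110 = -313355084/338897385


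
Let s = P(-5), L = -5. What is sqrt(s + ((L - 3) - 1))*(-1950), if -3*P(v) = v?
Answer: -650*I*sqrt(66) ≈ -5280.6*I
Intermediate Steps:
P(v) = -v/3
s = 5/3 (s = -1/3*(-5) = 5/3 ≈ 1.6667)
sqrt(s + ((L - 3) - 1))*(-1950) = sqrt(5/3 + ((-5 - 3) - 1))*(-1950) = sqrt(5/3 + (-8 - 1))*(-1950) = sqrt(5/3 - 9)*(-1950) = sqrt(-22/3)*(-1950) = (I*sqrt(66)/3)*(-1950) = -650*I*sqrt(66)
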